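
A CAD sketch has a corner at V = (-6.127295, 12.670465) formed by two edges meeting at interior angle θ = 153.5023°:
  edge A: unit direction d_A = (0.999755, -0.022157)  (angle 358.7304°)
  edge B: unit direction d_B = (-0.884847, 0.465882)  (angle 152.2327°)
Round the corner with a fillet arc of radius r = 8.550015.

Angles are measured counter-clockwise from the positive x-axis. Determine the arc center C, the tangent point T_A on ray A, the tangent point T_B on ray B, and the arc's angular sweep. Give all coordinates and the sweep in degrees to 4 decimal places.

bisector direction at 75.4815° = (0.250692,0.968067)
center distance |VC| = r/sin(θ/2) = 8.550015/sin(76.7511°) = 8.783806
C = V + |VC|·bis = (-3.9253,21.1738)
T_A = V + ((C−V)·d_A)·d_A = V + 2.0131·d_A = (-4.1147,12.6259)
T_B = V + ((C−V)·d_B)·d_B = V + 2.0131·d_B = (-7.9086,13.6083)
sweep = 180° − θ = 26.4977°

center=(-3.9253,21.1738) T_A=(-4.1147,12.6259) T_B=(-7.9086,13.6083) sweep=26.4977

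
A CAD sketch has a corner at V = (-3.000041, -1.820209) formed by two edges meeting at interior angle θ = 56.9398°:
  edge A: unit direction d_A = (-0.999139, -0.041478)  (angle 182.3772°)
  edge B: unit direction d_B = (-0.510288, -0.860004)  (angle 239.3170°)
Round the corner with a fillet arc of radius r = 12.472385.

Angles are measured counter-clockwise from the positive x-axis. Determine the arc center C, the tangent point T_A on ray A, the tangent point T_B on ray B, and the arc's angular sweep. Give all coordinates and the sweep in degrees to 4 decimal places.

bisector direction at 210.8471° = (-0.858539,-0.512749)
center distance |VC| = r/sin(θ/2) = 12.472385/sin(28.4699°) = 26.164177
C = V + |VC|·bis = (-25.4630,-15.2359)
T_A = V + ((C−V)·d_A)·d_A = V + 23.0001·d_A = (-25.9803,-2.7742)
T_B = V + ((C−V)·d_B)·d_B = V + 23.0001·d_B = (-14.7367,-21.6004)
sweep = 180° − θ = 123.0602°

center=(-25.4630,-15.2359) T_A=(-25.9803,-2.7742) T_B=(-14.7367,-21.6004) sweep=123.0602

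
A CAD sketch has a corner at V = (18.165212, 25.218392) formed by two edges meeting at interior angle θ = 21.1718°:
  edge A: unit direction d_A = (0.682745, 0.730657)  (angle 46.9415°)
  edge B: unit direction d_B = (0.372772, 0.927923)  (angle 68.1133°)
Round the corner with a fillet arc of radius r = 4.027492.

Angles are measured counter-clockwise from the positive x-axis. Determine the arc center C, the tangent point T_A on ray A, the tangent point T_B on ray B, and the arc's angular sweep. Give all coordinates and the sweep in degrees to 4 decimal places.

bisector direction at 57.5274° = (0.536896,0.843648)
center distance |VC| = r/sin(θ/2) = 4.027492/sin(10.5859°) = 21.923161
C = V + |VC|·bis = (29.9357,43.7138)
T_A = V + ((C−V)·d_A)·d_A = V + 21.5500·d_A = (32.8784,40.9641)
T_B = V + ((C−V)·d_B)·d_B = V + 21.5500·d_B = (26.1985,45.2152)
sweep = 180° − θ = 158.8282°

center=(29.9357,43.7138) T_A=(32.8784,40.9641) T_B=(26.1985,45.2152) sweep=158.8282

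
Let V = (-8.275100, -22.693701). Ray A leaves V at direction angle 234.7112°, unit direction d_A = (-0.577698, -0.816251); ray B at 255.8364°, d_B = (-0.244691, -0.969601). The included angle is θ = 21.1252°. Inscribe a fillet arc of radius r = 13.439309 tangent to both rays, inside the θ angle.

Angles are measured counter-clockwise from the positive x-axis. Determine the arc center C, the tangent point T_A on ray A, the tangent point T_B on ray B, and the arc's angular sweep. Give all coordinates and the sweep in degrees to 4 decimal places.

bisector direction at 245.2738° = (-0.418282,-0.908317)
center distance |VC| = r/sin(θ/2) = 13.439309/sin(10.5626°) = 73.314774
C = V + |VC|·bis = (-38.9414,-89.2868)
T_A = V + ((C−V)·d_A)·d_A = V + 72.0725·d_A = (-49.9112,-81.5229)
T_B = V + ((C−V)·d_B)·d_B = V + 72.0725·d_B = (-25.9106,-92.5752)
sweep = 180° − θ = 158.8748°

center=(-38.9414,-89.2868) T_A=(-49.9112,-81.5229) T_B=(-25.9106,-92.5752) sweep=158.8748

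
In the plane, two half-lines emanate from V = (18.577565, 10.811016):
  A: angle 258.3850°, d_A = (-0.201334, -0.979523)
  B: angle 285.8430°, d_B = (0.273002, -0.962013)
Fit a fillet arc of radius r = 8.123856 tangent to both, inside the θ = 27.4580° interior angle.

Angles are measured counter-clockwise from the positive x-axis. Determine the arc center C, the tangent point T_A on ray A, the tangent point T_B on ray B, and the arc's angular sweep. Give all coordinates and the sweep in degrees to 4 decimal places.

bisector direction at 272.1140° = (0.036888,-0.999319)
center distance |VC| = r/sin(θ/2) = 8.123856/sin(13.7290°) = 34.230231
C = V + |VC|·bis = (19.8402,-23.3959)
T_A = V + ((C−V)·d_A)·d_A = V + 33.2522·d_A = (11.8827,-21.7603)
T_B = V + ((C−V)·d_B)·d_B = V + 33.2522·d_B = (27.6555,-21.1781)
sweep = 180° − θ = 152.5420°

center=(19.8402,-23.3959) T_A=(11.8827,-21.7603) T_B=(27.6555,-21.1781) sweep=152.5420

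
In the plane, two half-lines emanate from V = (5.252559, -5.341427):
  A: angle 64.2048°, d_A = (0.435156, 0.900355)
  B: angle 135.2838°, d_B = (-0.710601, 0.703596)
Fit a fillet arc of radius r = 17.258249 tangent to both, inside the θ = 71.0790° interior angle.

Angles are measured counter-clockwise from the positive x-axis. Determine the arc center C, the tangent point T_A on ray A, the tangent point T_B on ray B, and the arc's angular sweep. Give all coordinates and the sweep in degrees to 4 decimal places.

center=(0.2273,23.9211) T_A=(15.7659,16.4111) T_B=(-11.9155,11.6574) sweep=108.9210

bisector direction at 99.7443° = (-0.169251,0.985573)
center distance |VC| = r/sin(θ/2) = 17.258249/sin(35.5395°) = 29.690892
C = V + |VC|·bis = (0.2273,23.9211)
T_A = V + ((C−V)·d_A)·d_A = V + 24.1599·d_A = (15.7659,16.4111)
T_B = V + ((C−V)·d_B)·d_B = V + 24.1599·d_B = (-11.9155,11.6574)
sweep = 180° − θ = 108.9210°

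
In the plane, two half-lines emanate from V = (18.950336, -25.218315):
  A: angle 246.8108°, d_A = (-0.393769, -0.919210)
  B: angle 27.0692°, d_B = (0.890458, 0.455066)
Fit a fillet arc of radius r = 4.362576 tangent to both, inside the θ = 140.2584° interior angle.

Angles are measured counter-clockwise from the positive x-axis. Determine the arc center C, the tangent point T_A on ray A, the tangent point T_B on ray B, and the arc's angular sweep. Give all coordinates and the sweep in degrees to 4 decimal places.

bisector direction at 316.9400° = (0.730639,-0.682764)
center distance |VC| = r/sin(θ/2) = 4.362576/sin(70.1292°) = 4.638761
C = V + |VC|·bis = (22.3396,-28.3855)
T_A = V + ((C−V)·d_A)·d_A = V + 1.5767·d_A = (18.3295,-26.6676)
T_B = V + ((C−V)·d_B)·d_B = V + 1.5767·d_B = (20.3543,-24.5008)
sweep = 180° − θ = 39.7416°

center=(22.3396,-28.3855) T_A=(18.3295,-26.6676) T_B=(20.3543,-24.5008) sweep=39.7416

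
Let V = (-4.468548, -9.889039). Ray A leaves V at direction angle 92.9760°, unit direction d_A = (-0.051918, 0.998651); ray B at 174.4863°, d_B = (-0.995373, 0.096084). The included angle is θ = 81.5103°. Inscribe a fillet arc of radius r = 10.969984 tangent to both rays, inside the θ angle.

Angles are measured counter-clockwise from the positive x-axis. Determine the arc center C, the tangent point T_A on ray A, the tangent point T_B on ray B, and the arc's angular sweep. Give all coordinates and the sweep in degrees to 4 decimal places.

bisector direction at 133.7311° = (-0.691275,0.722591)
center distance |VC| = r/sin(θ/2) = 10.969984/sin(40.7552°) = 16.803793
C = V + |VC|·bis = (-16.0846,2.2532)
T_A = V + ((C−V)·d_A)·d_A = V + 12.7290·d_A = (-5.1294,2.8228)
T_B = V + ((C−V)·d_B)·d_B = V + 12.7290·d_B = (-17.1386,-8.6660)
sweep = 180° − θ = 98.4897°

center=(-16.0846,2.2532) T_A=(-5.1294,2.8228) T_B=(-17.1386,-8.6660) sweep=98.4897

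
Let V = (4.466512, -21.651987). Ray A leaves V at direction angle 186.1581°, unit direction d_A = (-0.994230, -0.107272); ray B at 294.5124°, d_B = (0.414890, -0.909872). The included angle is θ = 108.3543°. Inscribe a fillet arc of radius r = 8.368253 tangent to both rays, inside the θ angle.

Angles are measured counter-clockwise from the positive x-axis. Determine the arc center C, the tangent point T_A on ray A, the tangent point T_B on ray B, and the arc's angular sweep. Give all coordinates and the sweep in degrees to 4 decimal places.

bisector direction at 240.3353° = (-0.494924,-0.868936)
center distance |VC| = r/sin(θ/2) = 8.368253/sin(54.1771°) = 10.320595
C = V + |VC|·bis = (-0.6414,-30.6199)
T_A = V + ((C−V)·d_A)·d_A = V + 6.0404·d_A = (-1.5391,-22.3000)
T_B = V + ((C−V)·d_B)·d_B = V + 6.0404·d_B = (6.9726,-27.1480)
sweep = 180° − θ = 71.6457°

center=(-0.6414,-30.6199) T_A=(-1.5391,-22.3000) T_B=(6.9726,-27.1480) sweep=71.6457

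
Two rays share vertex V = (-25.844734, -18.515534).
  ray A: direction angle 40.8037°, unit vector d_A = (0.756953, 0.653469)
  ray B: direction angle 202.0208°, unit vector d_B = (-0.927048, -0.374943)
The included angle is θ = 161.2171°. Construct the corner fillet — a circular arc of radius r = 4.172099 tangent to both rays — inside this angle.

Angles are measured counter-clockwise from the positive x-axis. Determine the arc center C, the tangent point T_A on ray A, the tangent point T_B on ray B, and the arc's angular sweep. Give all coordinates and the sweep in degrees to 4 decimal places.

center=(-28.0487,-14.9065) T_A=(-25.3224,-18.0646) T_B=(-26.4844,-18.7743) sweep=18.7829

bisector direction at 121.4123° = (-0.521192,0.853439)
center distance |VC| = r/sin(θ/2) = 4.172099/sin(80.6085°) = 4.228779
C = V + |VC|·bis = (-28.0487,-14.9065)
T_A = V + ((C−V)·d_A)·d_A = V + 0.6900·d_A = (-25.3224,-18.0646)
T_B = V + ((C−V)·d_B)·d_B = V + 0.6900·d_B = (-26.4844,-18.7743)
sweep = 180° − θ = 18.7829°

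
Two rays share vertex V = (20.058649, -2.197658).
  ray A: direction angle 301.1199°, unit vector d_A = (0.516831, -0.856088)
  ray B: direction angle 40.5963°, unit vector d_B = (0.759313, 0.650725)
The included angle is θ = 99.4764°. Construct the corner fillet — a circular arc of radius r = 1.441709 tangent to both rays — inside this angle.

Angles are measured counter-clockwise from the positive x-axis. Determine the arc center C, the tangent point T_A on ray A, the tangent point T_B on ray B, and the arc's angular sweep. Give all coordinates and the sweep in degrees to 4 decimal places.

bisector direction at 350.8581° = (0.987298,-0.158880)
center distance |VC| = r/sin(θ/2) = 1.441709/sin(49.7382°) = 1.889281
C = V + |VC|·bis = (21.9239,-2.4978)
T_A = V + ((C−V)·d_A)·d_A = V + 1.2210·d_A = (20.6897,-3.2429)
T_B = V + ((C−V)·d_B)·d_B = V + 1.2210·d_B = (20.9858,-1.4031)
sweep = 180° − θ = 80.5236°

center=(21.9239,-2.4978) T_A=(20.6897,-3.2429) T_B=(20.9858,-1.4031) sweep=80.5236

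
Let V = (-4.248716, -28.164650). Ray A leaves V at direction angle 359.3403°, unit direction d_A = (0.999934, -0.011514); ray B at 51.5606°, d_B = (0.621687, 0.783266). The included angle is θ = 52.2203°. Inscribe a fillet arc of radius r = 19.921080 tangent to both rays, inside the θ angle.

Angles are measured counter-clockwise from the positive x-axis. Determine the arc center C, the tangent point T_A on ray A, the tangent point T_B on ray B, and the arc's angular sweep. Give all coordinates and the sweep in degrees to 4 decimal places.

center=(36.6237,-8.7129) T_A=(36.3943,-28.6326) T_B=(21.0202,3.6718) sweep=127.7797

bisector direction at 25.4504° = (0.902957,0.429730)
center distance |VC| = r/sin(θ/2) = 19.921080/sin(26.1102°) = 45.265074
C = V + |VC|·bis = (36.6237,-8.7129)
T_A = V + ((C−V)·d_A)·d_A = V + 40.6458·d_A = (36.3943,-28.6326)
T_B = V + ((C−V)·d_B)·d_B = V + 40.6458·d_B = (21.0202,3.6718)
sweep = 180° − θ = 127.7797°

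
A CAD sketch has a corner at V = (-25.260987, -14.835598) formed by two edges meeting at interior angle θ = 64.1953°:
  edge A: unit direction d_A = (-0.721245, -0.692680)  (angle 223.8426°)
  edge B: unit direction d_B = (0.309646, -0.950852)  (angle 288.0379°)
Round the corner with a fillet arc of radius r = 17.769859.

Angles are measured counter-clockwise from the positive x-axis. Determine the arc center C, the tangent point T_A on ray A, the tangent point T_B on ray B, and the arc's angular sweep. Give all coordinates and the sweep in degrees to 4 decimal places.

bisector direction at 255.9403° = (-0.242934,-0.970043)
center distance |VC| = r/sin(θ/2) = 17.769859/sin(32.0977°) = 33.441981
C = V + |VC|·bis = (-33.3852,-47.2758)
T_A = V + ((C−V)·d_A)·d_A = V + 28.3302·d_A = (-45.6940,-34.4593)
T_B = V + ((C−V)·d_B)·d_B = V + 28.3302·d_B = (-16.4887,-41.7734)
sweep = 180° − θ = 115.8047°

center=(-33.3852,-47.2758) T_A=(-45.6940,-34.4593) T_B=(-16.4887,-41.7734) sweep=115.8047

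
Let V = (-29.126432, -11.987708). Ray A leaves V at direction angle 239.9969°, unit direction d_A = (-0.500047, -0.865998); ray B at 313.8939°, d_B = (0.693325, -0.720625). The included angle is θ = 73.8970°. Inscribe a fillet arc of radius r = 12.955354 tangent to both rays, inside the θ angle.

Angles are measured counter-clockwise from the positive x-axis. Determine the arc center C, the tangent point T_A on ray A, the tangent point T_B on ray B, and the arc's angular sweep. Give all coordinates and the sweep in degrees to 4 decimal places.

center=(-26.5202,-33.3824) T_A=(-37.7395,-26.9041) T_B=(-17.1842,-24.4001) sweep=106.1030

bisector direction at 276.9454° = (0.120923,-0.992662)
center distance |VC| = r/sin(θ/2) = 12.955354/sin(36.9485°) = 21.552853
C = V + |VC|·bis = (-26.5202,-33.3824)
T_A = V + ((C−V)·d_A)·d_A = V + 17.2245·d_A = (-37.7395,-26.9041)
T_B = V + ((C−V)·d_B)·d_B = V + 17.2245·d_B = (-17.1842,-24.4001)
sweep = 180° − θ = 106.1030°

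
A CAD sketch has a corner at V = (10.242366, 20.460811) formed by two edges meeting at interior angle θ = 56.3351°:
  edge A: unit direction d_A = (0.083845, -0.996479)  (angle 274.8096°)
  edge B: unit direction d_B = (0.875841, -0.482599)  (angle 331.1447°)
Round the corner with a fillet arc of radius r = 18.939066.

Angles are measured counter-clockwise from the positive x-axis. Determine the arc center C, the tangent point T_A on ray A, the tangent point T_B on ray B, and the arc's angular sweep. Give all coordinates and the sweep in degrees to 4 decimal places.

bisector direction at 302.9771° = (0.544305,-0.838888)
center distance |VC| = r/sin(θ/2) = 18.939066/sin(28.1675°) = 40.120758
C = V + |VC|·bis = (32.0803,-13.1960)
T_A = V + ((C−V)·d_A)·d_A = V + 35.3693·d_A = (13.2079,-14.7839)
T_B = V + ((C−V)·d_B)·d_B = V + 35.3693·d_B = (41.2203,3.3916)
sweep = 180° − θ = 123.6649°

center=(32.0803,-13.1960) T_A=(13.2079,-14.7839) T_B=(41.2203,3.3916) sweep=123.6649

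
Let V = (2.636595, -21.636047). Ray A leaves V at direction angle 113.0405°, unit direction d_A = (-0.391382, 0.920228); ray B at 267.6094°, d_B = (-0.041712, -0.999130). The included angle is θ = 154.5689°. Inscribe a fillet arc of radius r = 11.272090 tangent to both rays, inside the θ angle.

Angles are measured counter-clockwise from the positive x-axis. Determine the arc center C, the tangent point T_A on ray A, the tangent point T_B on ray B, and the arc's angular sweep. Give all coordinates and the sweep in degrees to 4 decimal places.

center=(-8.7318,-23.7071) T_A=(1.6411,-19.2955) T_B=(2.5305,-24.1773) sweep=25.4311

bisector direction at 190.3250° = (-0.983807,-0.179231)
center distance |VC| = r/sin(θ/2) = 11.272090/sin(77.2845°) = 11.555490
C = V + |VC|·bis = (-8.7318,-23.7071)
T_A = V + ((C−V)·d_A)·d_A = V + 2.5435·d_A = (1.6411,-19.2955)
T_B = V + ((C−V)·d_B)·d_B = V + 2.5435·d_B = (2.5305,-24.1773)
sweep = 180° − θ = 25.4311°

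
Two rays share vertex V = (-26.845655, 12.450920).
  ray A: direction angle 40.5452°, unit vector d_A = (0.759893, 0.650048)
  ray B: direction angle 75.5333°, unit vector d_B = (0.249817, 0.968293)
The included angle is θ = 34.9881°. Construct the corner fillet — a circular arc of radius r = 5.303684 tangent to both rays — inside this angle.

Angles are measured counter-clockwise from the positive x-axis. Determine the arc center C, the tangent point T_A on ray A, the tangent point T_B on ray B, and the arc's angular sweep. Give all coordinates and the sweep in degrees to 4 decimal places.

center=(-17.5064,27.4197) T_A=(-14.0588,23.3894) T_B=(-22.6419,28.7446) sweep=145.0119

bisector direction at 58.0393° = (0.529338,0.848411)
center distance |VC| = r/sin(θ/2) = 5.303684/sin(17.4941°) = 17.643263
C = V + |VC|·bis = (-17.5064,27.4197)
T_A = V + ((C−V)·d_A)·d_A = V + 16.8272·d_A = (-14.0588,23.3894)
T_B = V + ((C−V)·d_B)·d_B = V + 16.8272·d_B = (-22.6419,28.7446)
sweep = 180° − θ = 145.0119°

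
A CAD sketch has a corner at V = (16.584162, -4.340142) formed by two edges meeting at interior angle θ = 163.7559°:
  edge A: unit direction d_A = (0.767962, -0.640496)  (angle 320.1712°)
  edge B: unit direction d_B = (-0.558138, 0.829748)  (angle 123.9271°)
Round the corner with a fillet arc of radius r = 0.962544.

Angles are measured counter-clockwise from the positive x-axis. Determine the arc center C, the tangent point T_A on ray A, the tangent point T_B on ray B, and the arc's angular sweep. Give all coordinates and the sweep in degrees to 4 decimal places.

bisector direction at 42.0491° = (0.742571,0.669768)
center distance |VC| = r/sin(θ/2) = 0.962544/sin(81.8779°) = 0.972297
C = V + |VC|·bis = (17.3062,-3.6889)
T_A = V + ((C−V)·d_A)·d_A = V + 0.1374·d_A = (16.6897,-4.4281)
T_B = V + ((C−V)·d_B)·d_B = V + 0.1374·d_B = (16.5075,-4.2262)
sweep = 180° − θ = 16.2441°

center=(17.3062,-3.6889) T_A=(16.6897,-4.4281) T_B=(16.5075,-4.2262) sweep=16.2441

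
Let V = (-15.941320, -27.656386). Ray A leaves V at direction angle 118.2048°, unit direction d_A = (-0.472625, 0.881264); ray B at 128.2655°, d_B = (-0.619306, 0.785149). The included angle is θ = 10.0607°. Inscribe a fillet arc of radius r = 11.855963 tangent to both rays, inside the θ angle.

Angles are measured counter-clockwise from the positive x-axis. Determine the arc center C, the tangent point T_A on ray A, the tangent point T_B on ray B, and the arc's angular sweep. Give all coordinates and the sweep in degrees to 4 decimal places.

bisector direction at 123.2352° = (-0.548076,0.836428)
center distance |VC| = r/sin(θ/2) = 11.855963/sin(5.0304°) = 135.213279
C = V + |VC|·bis = (-90.0485,85.4398)
T_A = V + ((C−V)·d_A)·d_A = V + 134.6925·d_A = (-79.6003,91.0432)
T_B = V + ((C−V)·d_B)·d_B = V + 134.6925·d_B = (-99.3572,78.0973)
sweep = 180° − θ = 169.9393°

center=(-90.0485,85.4398) T_A=(-79.6003,91.0432) T_B=(-99.3572,78.0973) sweep=169.9393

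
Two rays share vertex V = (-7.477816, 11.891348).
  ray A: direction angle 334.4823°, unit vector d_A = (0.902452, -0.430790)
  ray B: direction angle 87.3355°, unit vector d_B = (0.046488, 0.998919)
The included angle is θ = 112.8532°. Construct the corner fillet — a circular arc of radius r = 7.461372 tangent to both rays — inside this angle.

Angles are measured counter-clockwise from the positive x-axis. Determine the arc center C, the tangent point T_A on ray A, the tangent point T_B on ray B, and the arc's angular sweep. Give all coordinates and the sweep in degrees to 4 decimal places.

bisector direction at 30.9089° = (0.857985,0.513675)
center distance |VC| = r/sin(θ/2) = 7.461372/sin(56.4266°) = 8.955315
C = V + |VC|·bis = (0.2057,16.4915)
T_A = V + ((C−V)·d_A)·d_A = V + 4.9523·d_A = (-3.0086,9.7579)
T_B = V + ((C−V)·d_B)·d_B = V + 4.9523·d_B = (-7.2476,16.8383)
sweep = 180° − θ = 67.1468°

center=(0.2057,16.4915) T_A=(-3.0086,9.7579) T_B=(-7.2476,16.8383) sweep=67.1468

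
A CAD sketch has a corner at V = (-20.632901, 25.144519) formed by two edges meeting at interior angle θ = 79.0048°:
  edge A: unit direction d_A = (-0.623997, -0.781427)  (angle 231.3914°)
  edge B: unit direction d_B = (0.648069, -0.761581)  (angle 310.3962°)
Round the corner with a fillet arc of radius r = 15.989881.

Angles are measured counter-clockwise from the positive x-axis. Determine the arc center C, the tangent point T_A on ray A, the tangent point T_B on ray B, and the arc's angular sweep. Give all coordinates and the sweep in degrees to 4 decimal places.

center=(-20.2408,0.0106) T_A=(-32.7357,9.9883) T_B=(-8.0632,10.3732) sweep=100.9952

bisector direction at 270.8938° = (0.015599,-0.999878)
center distance |VC| = r/sin(θ/2) = 15.989881/sin(39.5024°) = 25.136953
C = V + |VC|·bis = (-20.2408,0.0106)
T_A = V + ((C−V)·d_A)·d_A = V + 19.3956·d_A = (-32.7357,9.9883)
T_B = V + ((C−V)·d_B)·d_B = V + 19.3956·d_B = (-8.0632,10.3732)
sweep = 180° − θ = 100.9952°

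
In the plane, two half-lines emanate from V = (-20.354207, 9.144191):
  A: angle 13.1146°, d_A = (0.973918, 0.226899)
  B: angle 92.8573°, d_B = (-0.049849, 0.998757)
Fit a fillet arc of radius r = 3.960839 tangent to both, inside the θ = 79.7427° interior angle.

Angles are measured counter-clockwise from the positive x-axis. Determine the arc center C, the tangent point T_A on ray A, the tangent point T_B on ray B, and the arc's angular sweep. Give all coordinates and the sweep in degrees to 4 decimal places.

center=(-16.6347,14.0777) T_A=(-15.7360,10.2201) T_B=(-20.5906,13.8802) sweep=100.2573

bisector direction at 52.9860° = (0.602011,0.798488)
center distance |VC| = r/sin(θ/2) = 3.960839/sin(39.8713°) = 6.178520
C = V + |VC|·bis = (-16.6347,14.0777)
T_A = V + ((C−V)·d_A)·d_A = V + 4.7419·d_A = (-15.7360,10.2201)
T_B = V + ((C−V)·d_B)·d_B = V + 4.7419·d_B = (-20.5906,13.8802)
sweep = 180° − θ = 100.2573°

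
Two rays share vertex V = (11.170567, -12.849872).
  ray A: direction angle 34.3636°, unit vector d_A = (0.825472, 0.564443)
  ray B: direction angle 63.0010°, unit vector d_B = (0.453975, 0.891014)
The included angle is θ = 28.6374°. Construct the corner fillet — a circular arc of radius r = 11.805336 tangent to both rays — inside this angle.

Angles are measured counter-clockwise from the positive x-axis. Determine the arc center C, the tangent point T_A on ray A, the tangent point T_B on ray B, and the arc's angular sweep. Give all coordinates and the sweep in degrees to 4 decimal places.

bisector direction at 48.6823° = (0.660234,0.751060)
center distance |VC| = r/sin(θ/2) = 11.805336/sin(14.3187°) = 47.733956
C = V + |VC|·bis = (42.6861,23.0012)
T_A = V + ((C−V)·d_A)·d_A = V + 46.2511·d_A = (49.3496,13.2562)
T_B = V + ((C−V)·d_B)·d_B = V + 46.2511·d_B = (32.1674,28.3605)
sweep = 180° − θ = 151.3626°

center=(42.6861,23.0012) T_A=(49.3496,13.2562) T_B=(32.1674,28.3605) sweep=151.3626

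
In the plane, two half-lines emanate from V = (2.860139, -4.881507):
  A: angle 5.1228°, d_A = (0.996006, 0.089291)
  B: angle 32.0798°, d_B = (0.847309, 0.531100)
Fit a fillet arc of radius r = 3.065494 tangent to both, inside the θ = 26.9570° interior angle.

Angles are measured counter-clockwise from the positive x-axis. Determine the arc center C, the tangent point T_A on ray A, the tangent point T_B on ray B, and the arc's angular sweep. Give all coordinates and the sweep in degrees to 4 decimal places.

center=(15.3252,-0.6862) T_A=(15.5989,-3.7395) T_B=(13.6971,1.9112) sweep=153.0430

bisector direction at 18.6013° = (0.947761,0.318981)
center distance |VC| = r/sin(θ/2) = 3.065494/sin(13.4785°) = 13.152084
C = V + |VC|·bis = (15.3252,-0.6862)
T_A = V + ((C−V)·d_A)·d_A = V + 12.7898·d_A = (15.5989,-3.7395)
T_B = V + ((C−V)·d_B)·d_B = V + 12.7898·d_B = (13.6971,1.9112)
sweep = 180° − θ = 153.0430°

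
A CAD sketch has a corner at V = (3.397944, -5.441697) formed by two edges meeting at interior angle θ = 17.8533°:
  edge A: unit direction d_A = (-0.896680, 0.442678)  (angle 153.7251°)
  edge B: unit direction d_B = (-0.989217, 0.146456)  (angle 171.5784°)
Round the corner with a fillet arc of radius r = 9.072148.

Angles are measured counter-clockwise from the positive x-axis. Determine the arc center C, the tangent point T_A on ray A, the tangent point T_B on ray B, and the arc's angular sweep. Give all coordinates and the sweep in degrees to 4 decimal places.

center=(-52.4083,11.9916) T_A=(-48.3923,20.1264) T_B=(-53.7370,3.0173) sweep=162.1467

bisector direction at 162.6517° = (-0.954510,0.298179)
center distance |VC| = r/sin(θ/2) = 9.072148/sin(8.9267°) = 58.465901
C = V + |VC|·bis = (-52.4083,11.9916)
T_A = V + ((C−V)·d_A)·d_A = V + 57.7578·d_A = (-48.3923,20.1264)
T_B = V + ((C−V)·d_B)·d_B = V + 57.7578·d_B = (-53.7370,3.0173)
sweep = 180° − θ = 162.1467°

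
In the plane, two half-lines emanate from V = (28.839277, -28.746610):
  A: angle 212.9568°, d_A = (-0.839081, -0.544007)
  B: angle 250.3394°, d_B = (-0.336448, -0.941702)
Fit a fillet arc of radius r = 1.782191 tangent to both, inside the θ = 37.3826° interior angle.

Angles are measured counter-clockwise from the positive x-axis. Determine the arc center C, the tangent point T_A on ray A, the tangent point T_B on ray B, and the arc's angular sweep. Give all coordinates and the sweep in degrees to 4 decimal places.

bisector direction at 231.6481° = (-0.620490,-0.784215)
center distance |VC| = r/sin(θ/2) = 1.782191/sin(18.6913°) = 5.561193
C = V + |VC|·bis = (25.3886,-33.1078)
T_A = V + ((C−V)·d_A)·d_A = V + 5.2679·d_A = (24.4191,-31.6124)
T_B = V + ((C−V)·d_B)·d_B = V + 5.2679·d_B = (27.0669,-33.7074)
sweep = 180° − θ = 142.6174°

center=(25.3886,-33.1078) T_A=(24.4191,-31.6124) T_B=(27.0669,-33.7074) sweep=142.6174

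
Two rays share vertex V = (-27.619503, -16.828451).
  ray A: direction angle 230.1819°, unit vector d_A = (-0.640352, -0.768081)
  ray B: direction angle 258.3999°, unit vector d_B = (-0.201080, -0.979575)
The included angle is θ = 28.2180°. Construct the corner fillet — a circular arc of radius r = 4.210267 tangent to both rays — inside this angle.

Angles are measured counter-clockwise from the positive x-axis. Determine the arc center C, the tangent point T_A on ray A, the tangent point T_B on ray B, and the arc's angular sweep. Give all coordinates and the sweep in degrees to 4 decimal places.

center=(-35.1120,-32.3904) T_A=(-38.3458,-29.6943) T_B=(-30.9877,-33.2370) sweep=151.7820

bisector direction at 244.2909° = (-0.433802,-0.901008)
center distance |VC| = r/sin(θ/2) = 4.210267/sin(14.1090°) = 17.271660
C = V + |VC|·bis = (-35.1120,-32.3904)
T_A = V + ((C−V)·d_A)·d_A = V + 16.7506·d_A = (-38.3458,-29.6943)
T_B = V + ((C−V)·d_B)·d_B = V + 16.7506·d_B = (-30.9877,-33.2370)
sweep = 180° − θ = 151.7820°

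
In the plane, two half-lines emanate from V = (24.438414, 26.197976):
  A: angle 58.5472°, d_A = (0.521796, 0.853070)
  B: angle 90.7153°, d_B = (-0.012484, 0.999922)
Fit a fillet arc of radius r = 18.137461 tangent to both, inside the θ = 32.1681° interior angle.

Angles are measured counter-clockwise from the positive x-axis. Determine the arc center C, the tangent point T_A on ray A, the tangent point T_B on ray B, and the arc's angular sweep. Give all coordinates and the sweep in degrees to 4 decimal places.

bisector direction at 74.6312° = (0.265030,0.964240)
center distance |VC| = r/sin(θ/2) = 18.137461/sin(16.0841°) = 65.467048
C = V + |VC|·bis = (41.7892,89.3239)
T_A = V + ((C−V)·d_A)·d_A = V + 62.9044·d_A = (57.2617,79.8599)
T_B = V + ((C−V)·d_B)·d_B = V + 62.9044·d_B = (23.6531,89.0975)
sweep = 180° − θ = 147.8319°

center=(41.7892,89.3239) T_A=(57.2617,79.8599) T_B=(23.6531,89.0975) sweep=147.8319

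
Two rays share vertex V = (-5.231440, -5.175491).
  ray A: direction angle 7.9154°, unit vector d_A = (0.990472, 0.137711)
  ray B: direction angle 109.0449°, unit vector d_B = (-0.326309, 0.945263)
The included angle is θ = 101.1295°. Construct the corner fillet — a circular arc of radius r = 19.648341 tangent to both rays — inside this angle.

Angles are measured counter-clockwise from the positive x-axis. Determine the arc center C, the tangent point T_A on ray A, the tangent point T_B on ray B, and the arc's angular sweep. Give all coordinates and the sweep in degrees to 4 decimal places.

center=(8.0684,16.5110) T_A=(10.7742,-2.9501) T_B=(-10.5045,10.0996) sweep=78.8705

bisector direction at 58.4801° = (0.522794,0.852459)
center distance |VC| = r/sin(θ/2) = 19.648341/sin(50.5647°) = 25.439918
C = V + |VC|·bis = (8.0684,16.5110)
T_A = V + ((C−V)·d_A)·d_A = V + 16.1596·d_A = (10.7742,-2.9501)
T_B = V + ((C−V)·d_B)·d_B = V + 16.1596·d_B = (-10.5045,10.0996)
sweep = 180° − θ = 78.8705°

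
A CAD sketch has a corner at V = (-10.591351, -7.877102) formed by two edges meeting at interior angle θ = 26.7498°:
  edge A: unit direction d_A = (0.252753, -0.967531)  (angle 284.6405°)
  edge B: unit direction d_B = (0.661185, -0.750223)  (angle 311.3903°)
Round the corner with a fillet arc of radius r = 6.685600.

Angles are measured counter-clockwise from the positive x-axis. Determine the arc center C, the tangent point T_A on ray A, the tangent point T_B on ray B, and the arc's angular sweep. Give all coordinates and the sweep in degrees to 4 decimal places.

center=(2.9841,-33.3922) T_A=(-3.4845,-35.0820) T_B=(7.9997,-28.9718) sweep=153.2502

bisector direction at 298.0154° = (0.469709,-0.882821)
center distance |VC| = r/sin(θ/2) = 6.685600/sin(13.3749°) = 28.901738
C = V + |VC|·bis = (2.9841,-33.3922)
T_A = V + ((C−V)·d_A)·d_A = V + 28.1178·d_A = (-3.4845,-35.0820)
T_B = V + ((C−V)·d_B)·d_B = V + 28.1178·d_B = (7.9997,-28.9718)
sweep = 180° − θ = 153.2502°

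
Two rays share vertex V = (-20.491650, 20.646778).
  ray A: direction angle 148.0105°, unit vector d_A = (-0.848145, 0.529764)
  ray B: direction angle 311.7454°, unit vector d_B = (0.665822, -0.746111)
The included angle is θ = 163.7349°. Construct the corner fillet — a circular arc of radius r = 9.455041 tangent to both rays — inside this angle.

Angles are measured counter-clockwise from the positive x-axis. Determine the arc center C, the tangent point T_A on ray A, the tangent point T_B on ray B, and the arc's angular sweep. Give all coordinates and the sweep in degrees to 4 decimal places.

center=(-26.6465,13.3433) T_A=(-21.6376,21.3626) T_B=(-19.5920,19.6387) sweep=16.2651

bisector direction at 229.8780° = (-0.644418,-0.764673)
center distance |VC| = r/sin(θ/2) = 9.455041/sin(81.8675°) = 9.551092
C = V + |VC|·bis = (-26.6465,13.3433)
T_A = V + ((C−V)·d_A)·d_A = V + 1.3511·d_A = (-21.6376,21.3626)
T_B = V + ((C−V)·d_B)·d_B = V + 1.3511·d_B = (-19.5920,19.6387)
sweep = 180° − θ = 16.2651°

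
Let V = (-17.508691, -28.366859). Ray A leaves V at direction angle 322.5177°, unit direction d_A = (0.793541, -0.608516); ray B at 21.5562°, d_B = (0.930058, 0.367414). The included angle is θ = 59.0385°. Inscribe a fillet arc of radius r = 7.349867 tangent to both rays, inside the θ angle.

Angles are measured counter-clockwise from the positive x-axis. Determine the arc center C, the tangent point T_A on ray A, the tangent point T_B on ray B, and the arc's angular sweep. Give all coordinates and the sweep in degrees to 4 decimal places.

center=(-2.7355,-30.4334) T_A=(-7.2080,-36.2658) T_B=(-5.4359,-23.5976) sweep=120.9615

bisector direction at 352.0369° = (0.990358,-0.138534)
center distance |VC| = r/sin(θ/2) = 7.349867/sin(29.5192°) = 14.917047
C = V + |VC|·bis = (-2.7355,-30.4334)
T_A = V + ((C−V)·d_A)·d_A = V + 12.9807·d_A = (-7.2080,-36.2658)
T_B = V + ((C−V)·d_B)·d_B = V + 12.9807·d_B = (-5.4359,-23.5976)
sweep = 180° − θ = 120.9615°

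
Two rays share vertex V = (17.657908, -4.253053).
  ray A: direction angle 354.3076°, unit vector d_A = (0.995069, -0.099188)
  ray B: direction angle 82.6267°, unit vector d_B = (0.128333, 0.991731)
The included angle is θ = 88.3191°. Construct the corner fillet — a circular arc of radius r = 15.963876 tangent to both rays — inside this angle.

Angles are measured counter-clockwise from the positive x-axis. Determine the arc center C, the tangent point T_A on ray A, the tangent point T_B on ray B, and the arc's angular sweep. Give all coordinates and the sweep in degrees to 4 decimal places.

bisector direction at 38.4671° = (0.782965,0.622066)
center distance |VC| = r/sin(θ/2) = 15.963876/sin(44.1596°) = 22.914913
C = V + |VC|·bis = (35.5995,10.0015)
T_A = V + ((C−V)·d_A)·d_A = V + 16.4392·d_A = (34.0161,-5.8836)
T_B = V + ((C−V)·d_B)·d_B = V + 16.4392·d_B = (19.7676,12.0502)
sweep = 180° − θ = 91.6809°

center=(35.5995,10.0015) T_A=(34.0161,-5.8836) T_B=(19.7676,12.0502) sweep=91.6809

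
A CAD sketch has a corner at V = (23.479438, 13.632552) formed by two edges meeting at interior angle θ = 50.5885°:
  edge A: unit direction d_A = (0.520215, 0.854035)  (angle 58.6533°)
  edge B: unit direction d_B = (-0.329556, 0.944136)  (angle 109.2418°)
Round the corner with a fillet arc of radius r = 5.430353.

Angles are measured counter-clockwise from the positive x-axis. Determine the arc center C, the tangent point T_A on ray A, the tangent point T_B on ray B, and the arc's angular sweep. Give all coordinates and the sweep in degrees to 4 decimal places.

center=(24.8195,26.2712) T_A=(29.4572,23.4463) T_B=(19.6925,24.4816) sweep=129.4115

bisector direction at 83.9476° = (0.105439,0.994426)
center distance |VC| = r/sin(θ/2) = 5.430353/sin(25.2943°) = 12.709503
C = V + |VC|·bis = (24.8195,26.2712)
T_A = V + ((C−V)·d_A)·d_A = V + 11.4910·d_A = (29.4572,23.4463)
T_B = V + ((C−V)·d_B)·d_B = V + 11.4910·d_B = (19.6925,24.4816)
sweep = 180° − θ = 129.4115°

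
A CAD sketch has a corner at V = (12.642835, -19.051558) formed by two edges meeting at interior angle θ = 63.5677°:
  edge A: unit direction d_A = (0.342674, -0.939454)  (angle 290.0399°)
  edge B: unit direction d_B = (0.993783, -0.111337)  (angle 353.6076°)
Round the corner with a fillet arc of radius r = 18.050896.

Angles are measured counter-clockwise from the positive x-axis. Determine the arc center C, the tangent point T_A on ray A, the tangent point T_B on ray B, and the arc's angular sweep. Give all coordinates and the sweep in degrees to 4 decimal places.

center=(39.5834,-40.2336) T_A=(22.6254,-46.4192) T_B=(41.5932,-22.2950) sweep=116.4323

bisector direction at 321.8238° = (0.786113,-0.618083)
center distance |VC| = r/sin(θ/2) = 18.050896/sin(31.7839°) = 34.270629
C = V + |VC|·bis = (39.5834,-40.2336)
T_A = V + ((C−V)·d_A)·d_A = V + 29.1314·d_A = (22.6254,-46.4192)
T_B = V + ((C−V)·d_B)·d_B = V + 29.1314·d_B = (41.5932,-22.2950)
sweep = 180° − θ = 116.4323°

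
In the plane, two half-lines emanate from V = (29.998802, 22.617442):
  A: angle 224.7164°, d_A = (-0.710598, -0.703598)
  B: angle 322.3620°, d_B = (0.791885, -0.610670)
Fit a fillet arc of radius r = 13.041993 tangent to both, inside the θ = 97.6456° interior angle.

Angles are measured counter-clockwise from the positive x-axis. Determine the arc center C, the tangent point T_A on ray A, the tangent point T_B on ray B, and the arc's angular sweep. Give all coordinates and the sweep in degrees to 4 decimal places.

center=(31.0685,5.3230) T_A=(21.8921,14.5906) T_B=(39.0328,15.6508) sweep=82.3544

bisector direction at 273.5392° = (0.061731,-0.998093)
center distance |VC| = r/sin(θ/2) = 13.041993/sin(48.8228°) = 17.327477
C = V + |VC|·bis = (31.0685,5.3230)
T_A = V + ((C−V)·d_A)·d_A = V + 11.4082·d_A = (21.8921,14.5906)
T_B = V + ((C−V)·d_B)·d_B = V + 11.4082·d_B = (39.0328,15.6508)
sweep = 180° − θ = 82.3544°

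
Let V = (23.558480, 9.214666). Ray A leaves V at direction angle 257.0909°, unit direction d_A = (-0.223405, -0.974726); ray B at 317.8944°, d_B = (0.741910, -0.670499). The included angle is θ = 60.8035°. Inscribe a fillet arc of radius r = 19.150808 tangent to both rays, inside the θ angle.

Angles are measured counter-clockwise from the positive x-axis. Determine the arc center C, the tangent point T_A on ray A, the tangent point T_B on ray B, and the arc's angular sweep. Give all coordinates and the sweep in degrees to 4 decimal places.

bisector direction at 287.4926° = (0.300583,-0.953756)
center distance |VC| = r/sin(θ/2) = 19.150808/sin(30.4017°) = 37.842951
C = V + |VC|·bis = (34.9334,-26.8783)
T_A = V + ((C−V)·d_A)·d_A = V + 32.6395·d_A = (16.2667,-22.5999)
T_B = V + ((C−V)·d_B)·d_B = V + 32.6395·d_B = (47.7740,-12.6701)
sweep = 180° − θ = 119.1965°

center=(34.9334,-26.8783) T_A=(16.2667,-22.5999) T_B=(47.7740,-12.6701) sweep=119.1965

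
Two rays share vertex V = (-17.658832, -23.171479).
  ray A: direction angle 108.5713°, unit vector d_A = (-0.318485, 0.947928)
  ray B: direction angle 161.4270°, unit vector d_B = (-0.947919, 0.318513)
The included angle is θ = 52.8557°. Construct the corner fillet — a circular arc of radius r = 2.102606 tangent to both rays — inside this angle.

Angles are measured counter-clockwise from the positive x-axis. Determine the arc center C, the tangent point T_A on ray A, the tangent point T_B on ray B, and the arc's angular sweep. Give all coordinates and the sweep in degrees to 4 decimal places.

center=(-20.9993,-19.8309) T_A=(-19.0062,-19.1613) T_B=(-21.6690,-21.8240) sweep=127.1443

bisector direction at 134.9991° = (-0.707096,0.707117)
center distance |VC| = r/sin(θ/2) = 2.102606/sin(26.4278°) = 4.724209
C = V + |VC|·bis = (-20.9993,-19.8309)
T_A = V + ((C−V)·d_A)·d_A = V + 4.2305·d_A = (-19.0062,-19.1613)
T_B = V + ((C−V)·d_B)·d_B = V + 4.2305·d_B = (-21.6690,-21.8240)
sweep = 180° − θ = 127.1443°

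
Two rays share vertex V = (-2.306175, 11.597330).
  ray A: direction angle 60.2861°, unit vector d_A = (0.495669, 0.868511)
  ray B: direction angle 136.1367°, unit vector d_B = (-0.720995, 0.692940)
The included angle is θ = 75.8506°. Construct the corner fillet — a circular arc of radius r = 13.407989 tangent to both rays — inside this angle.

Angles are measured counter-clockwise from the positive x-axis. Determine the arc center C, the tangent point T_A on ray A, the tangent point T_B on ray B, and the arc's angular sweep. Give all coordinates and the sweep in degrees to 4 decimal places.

center=(-5.4219,33.1883) T_A=(6.2231,26.5424) T_B=(-14.7128,23.5212) sweep=104.1494

bisector direction at 98.2114° = (-0.142826,0.989748)
center distance |VC| = r/sin(θ/2) = 13.407989/sin(37.9253°) = 21.814606
C = V + |VC|·bis = (-5.4219,33.1883)
T_A = V + ((C−V)·d_A)·d_A = V + 17.2076·d_A = (6.2231,26.5424)
T_B = V + ((C−V)·d_B)·d_B = V + 17.2076·d_B = (-14.7128,23.5212)
sweep = 180° − θ = 104.1494°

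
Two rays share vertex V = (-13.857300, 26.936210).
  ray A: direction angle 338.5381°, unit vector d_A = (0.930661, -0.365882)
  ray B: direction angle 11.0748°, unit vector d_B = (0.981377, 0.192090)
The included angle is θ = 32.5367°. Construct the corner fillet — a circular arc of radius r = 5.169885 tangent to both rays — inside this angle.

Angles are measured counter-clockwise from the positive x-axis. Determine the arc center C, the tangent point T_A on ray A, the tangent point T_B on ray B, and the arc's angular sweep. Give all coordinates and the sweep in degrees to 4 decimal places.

center=(4.5218,25.2657) T_A=(2.6302,20.4543) T_B=(3.5287,30.3393) sweep=147.4633

bisector direction at 354.8064° = (0.995895,-0.090520)
center distance |VC| = r/sin(θ/2) = 5.169885/sin(16.2684°) = 18.454880
C = V + |VC|·bis = (4.5218,25.2657)
T_A = V + ((C−V)·d_A)·d_A = V + 17.7160·d_A = (2.6302,20.4543)
T_B = V + ((C−V)·d_B)·d_B = V + 17.7160·d_B = (3.5287,30.3393)
sweep = 180° − θ = 147.4633°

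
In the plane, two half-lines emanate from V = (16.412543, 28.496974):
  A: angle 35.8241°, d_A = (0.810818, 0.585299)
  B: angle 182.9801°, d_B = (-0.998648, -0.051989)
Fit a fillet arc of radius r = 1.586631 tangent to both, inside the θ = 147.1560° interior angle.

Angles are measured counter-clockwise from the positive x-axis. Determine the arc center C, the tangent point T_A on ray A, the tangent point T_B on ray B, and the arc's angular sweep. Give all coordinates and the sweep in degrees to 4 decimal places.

bisector direction at 109.4021° = (-0.332196,0.943210)
center distance |VC| = r/sin(θ/2) = 1.586631/sin(73.5780°) = 1.654110
C = V + |VC|·bis = (15.8631,30.0571)
T_A = V + ((C−V)·d_A)·d_A = V + 0.4676·d_A = (16.7917,28.7707)
T_B = V + ((C−V)·d_B)·d_B = V + 0.4676·d_B = (15.9455,28.4727)
sweep = 180° − θ = 32.8440°

center=(15.8631,30.0571) T_A=(16.7917,28.7707) T_B=(15.9455,28.4727) sweep=32.8440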